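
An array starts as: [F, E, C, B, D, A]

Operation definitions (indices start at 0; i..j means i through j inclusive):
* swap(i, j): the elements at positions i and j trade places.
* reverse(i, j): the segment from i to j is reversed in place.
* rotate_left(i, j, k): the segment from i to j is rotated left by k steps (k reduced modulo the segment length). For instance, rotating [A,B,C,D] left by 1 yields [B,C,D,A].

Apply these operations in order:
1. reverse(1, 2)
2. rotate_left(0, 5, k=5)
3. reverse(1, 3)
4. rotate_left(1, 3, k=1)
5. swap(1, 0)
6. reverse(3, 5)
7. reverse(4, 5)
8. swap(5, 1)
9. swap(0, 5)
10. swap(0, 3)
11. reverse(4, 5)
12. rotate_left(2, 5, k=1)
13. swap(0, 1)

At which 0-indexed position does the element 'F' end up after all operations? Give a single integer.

Answer: 5

Derivation:
After 1 (reverse(1, 2)): [F, C, E, B, D, A]
After 2 (rotate_left(0, 5, k=5)): [A, F, C, E, B, D]
After 3 (reverse(1, 3)): [A, E, C, F, B, D]
After 4 (rotate_left(1, 3, k=1)): [A, C, F, E, B, D]
After 5 (swap(1, 0)): [C, A, F, E, B, D]
After 6 (reverse(3, 5)): [C, A, F, D, B, E]
After 7 (reverse(4, 5)): [C, A, F, D, E, B]
After 8 (swap(5, 1)): [C, B, F, D, E, A]
After 9 (swap(0, 5)): [A, B, F, D, E, C]
After 10 (swap(0, 3)): [D, B, F, A, E, C]
After 11 (reverse(4, 5)): [D, B, F, A, C, E]
After 12 (rotate_left(2, 5, k=1)): [D, B, A, C, E, F]
After 13 (swap(0, 1)): [B, D, A, C, E, F]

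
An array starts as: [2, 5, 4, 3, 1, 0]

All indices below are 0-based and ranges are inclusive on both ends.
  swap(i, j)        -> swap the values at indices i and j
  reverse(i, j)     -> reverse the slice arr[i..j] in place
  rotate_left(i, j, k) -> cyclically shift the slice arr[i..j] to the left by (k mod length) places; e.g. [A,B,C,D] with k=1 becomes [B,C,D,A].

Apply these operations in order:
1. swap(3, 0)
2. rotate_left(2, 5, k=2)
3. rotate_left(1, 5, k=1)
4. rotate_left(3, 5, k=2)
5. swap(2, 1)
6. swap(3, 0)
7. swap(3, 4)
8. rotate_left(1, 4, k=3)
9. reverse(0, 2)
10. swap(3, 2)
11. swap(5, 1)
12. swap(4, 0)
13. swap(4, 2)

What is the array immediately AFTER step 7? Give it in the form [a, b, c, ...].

Answer: [5, 0, 1, 4, 3, 2]

Derivation:
After 1 (swap(3, 0)): [3, 5, 4, 2, 1, 0]
After 2 (rotate_left(2, 5, k=2)): [3, 5, 1, 0, 4, 2]
After 3 (rotate_left(1, 5, k=1)): [3, 1, 0, 4, 2, 5]
After 4 (rotate_left(3, 5, k=2)): [3, 1, 0, 5, 4, 2]
After 5 (swap(2, 1)): [3, 0, 1, 5, 4, 2]
After 6 (swap(3, 0)): [5, 0, 1, 3, 4, 2]
After 7 (swap(3, 4)): [5, 0, 1, 4, 3, 2]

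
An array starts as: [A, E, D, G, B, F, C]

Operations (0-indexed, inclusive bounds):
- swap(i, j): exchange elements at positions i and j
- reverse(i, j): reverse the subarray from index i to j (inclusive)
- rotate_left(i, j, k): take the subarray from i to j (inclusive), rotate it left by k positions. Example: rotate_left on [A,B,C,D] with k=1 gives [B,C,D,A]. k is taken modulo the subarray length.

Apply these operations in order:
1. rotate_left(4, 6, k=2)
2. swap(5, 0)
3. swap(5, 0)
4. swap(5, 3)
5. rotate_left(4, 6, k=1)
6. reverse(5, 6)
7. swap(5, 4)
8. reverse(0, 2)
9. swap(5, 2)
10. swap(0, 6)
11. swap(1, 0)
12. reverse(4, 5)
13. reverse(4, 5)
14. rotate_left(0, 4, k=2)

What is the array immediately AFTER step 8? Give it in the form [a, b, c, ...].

Answer: [D, E, A, B, C, G, F]

Derivation:
After 1 (rotate_left(4, 6, k=2)): [A, E, D, G, C, B, F]
After 2 (swap(5, 0)): [B, E, D, G, C, A, F]
After 3 (swap(5, 0)): [A, E, D, G, C, B, F]
After 4 (swap(5, 3)): [A, E, D, B, C, G, F]
After 5 (rotate_left(4, 6, k=1)): [A, E, D, B, G, F, C]
After 6 (reverse(5, 6)): [A, E, D, B, G, C, F]
After 7 (swap(5, 4)): [A, E, D, B, C, G, F]
After 8 (reverse(0, 2)): [D, E, A, B, C, G, F]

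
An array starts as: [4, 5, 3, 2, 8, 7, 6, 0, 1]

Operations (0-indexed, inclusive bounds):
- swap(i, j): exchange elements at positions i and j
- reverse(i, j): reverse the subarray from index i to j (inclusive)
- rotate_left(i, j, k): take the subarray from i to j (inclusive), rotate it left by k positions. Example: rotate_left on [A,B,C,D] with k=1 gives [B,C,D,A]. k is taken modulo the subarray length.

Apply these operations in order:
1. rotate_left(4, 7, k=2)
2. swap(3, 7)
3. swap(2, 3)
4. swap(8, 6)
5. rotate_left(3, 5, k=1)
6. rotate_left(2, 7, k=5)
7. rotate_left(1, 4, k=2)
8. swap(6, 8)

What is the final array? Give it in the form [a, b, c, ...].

After 1 (rotate_left(4, 7, k=2)): [4, 5, 3, 2, 6, 0, 8, 7, 1]
After 2 (swap(3, 7)): [4, 5, 3, 7, 6, 0, 8, 2, 1]
After 3 (swap(2, 3)): [4, 5, 7, 3, 6, 0, 8, 2, 1]
After 4 (swap(8, 6)): [4, 5, 7, 3, 6, 0, 1, 2, 8]
After 5 (rotate_left(3, 5, k=1)): [4, 5, 7, 6, 0, 3, 1, 2, 8]
After 6 (rotate_left(2, 7, k=5)): [4, 5, 2, 7, 6, 0, 3, 1, 8]
After 7 (rotate_left(1, 4, k=2)): [4, 7, 6, 5, 2, 0, 3, 1, 8]
After 8 (swap(6, 8)): [4, 7, 6, 5, 2, 0, 8, 1, 3]

Answer: [4, 7, 6, 5, 2, 0, 8, 1, 3]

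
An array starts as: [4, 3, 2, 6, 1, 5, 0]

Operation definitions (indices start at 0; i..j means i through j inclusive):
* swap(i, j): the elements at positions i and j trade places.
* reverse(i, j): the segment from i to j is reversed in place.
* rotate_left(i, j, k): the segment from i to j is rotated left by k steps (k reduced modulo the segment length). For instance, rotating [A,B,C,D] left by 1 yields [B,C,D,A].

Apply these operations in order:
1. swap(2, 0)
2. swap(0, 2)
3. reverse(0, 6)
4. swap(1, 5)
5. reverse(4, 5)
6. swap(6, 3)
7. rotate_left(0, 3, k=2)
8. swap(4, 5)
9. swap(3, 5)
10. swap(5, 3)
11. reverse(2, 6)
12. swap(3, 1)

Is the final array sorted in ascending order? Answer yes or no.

After 1 (swap(2, 0)): [2, 3, 4, 6, 1, 5, 0]
After 2 (swap(0, 2)): [4, 3, 2, 6, 1, 5, 0]
After 3 (reverse(0, 6)): [0, 5, 1, 6, 2, 3, 4]
After 4 (swap(1, 5)): [0, 3, 1, 6, 2, 5, 4]
After 5 (reverse(4, 5)): [0, 3, 1, 6, 5, 2, 4]
After 6 (swap(6, 3)): [0, 3, 1, 4, 5, 2, 6]
After 7 (rotate_left(0, 3, k=2)): [1, 4, 0, 3, 5, 2, 6]
After 8 (swap(4, 5)): [1, 4, 0, 3, 2, 5, 6]
After 9 (swap(3, 5)): [1, 4, 0, 5, 2, 3, 6]
After 10 (swap(5, 3)): [1, 4, 0, 3, 2, 5, 6]
After 11 (reverse(2, 6)): [1, 4, 6, 5, 2, 3, 0]
After 12 (swap(3, 1)): [1, 5, 6, 4, 2, 3, 0]

Answer: no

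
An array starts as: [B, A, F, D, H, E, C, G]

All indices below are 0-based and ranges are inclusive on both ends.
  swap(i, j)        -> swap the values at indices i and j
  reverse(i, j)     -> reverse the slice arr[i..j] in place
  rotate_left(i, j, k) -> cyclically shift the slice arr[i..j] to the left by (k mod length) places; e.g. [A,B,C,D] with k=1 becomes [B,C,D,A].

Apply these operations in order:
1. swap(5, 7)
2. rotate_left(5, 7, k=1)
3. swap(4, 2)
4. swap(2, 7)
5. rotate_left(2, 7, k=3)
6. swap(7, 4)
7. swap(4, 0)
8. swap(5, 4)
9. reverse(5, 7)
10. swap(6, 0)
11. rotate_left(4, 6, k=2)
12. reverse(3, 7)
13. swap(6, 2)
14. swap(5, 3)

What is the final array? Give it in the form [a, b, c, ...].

After 1 (swap(5, 7)): [B, A, F, D, H, G, C, E]
After 2 (rotate_left(5, 7, k=1)): [B, A, F, D, H, C, E, G]
After 3 (swap(4, 2)): [B, A, H, D, F, C, E, G]
After 4 (swap(2, 7)): [B, A, G, D, F, C, E, H]
After 5 (rotate_left(2, 7, k=3)): [B, A, C, E, H, G, D, F]
After 6 (swap(7, 4)): [B, A, C, E, F, G, D, H]
After 7 (swap(4, 0)): [F, A, C, E, B, G, D, H]
After 8 (swap(5, 4)): [F, A, C, E, G, B, D, H]
After 9 (reverse(5, 7)): [F, A, C, E, G, H, D, B]
After 10 (swap(6, 0)): [D, A, C, E, G, H, F, B]
After 11 (rotate_left(4, 6, k=2)): [D, A, C, E, F, G, H, B]
After 12 (reverse(3, 7)): [D, A, C, B, H, G, F, E]
After 13 (swap(6, 2)): [D, A, F, B, H, G, C, E]
After 14 (swap(5, 3)): [D, A, F, G, H, B, C, E]

Answer: [D, A, F, G, H, B, C, E]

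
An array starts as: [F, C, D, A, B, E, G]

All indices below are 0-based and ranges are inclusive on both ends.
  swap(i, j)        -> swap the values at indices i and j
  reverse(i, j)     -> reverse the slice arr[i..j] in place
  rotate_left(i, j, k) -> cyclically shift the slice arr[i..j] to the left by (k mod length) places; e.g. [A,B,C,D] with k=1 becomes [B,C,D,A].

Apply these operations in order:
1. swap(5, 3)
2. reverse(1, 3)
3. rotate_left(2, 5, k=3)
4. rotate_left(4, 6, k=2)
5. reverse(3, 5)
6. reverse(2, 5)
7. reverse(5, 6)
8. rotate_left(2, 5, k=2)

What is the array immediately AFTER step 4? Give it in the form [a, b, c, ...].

Answer: [F, E, A, D, G, C, B]

Derivation:
After 1 (swap(5, 3)): [F, C, D, E, B, A, G]
After 2 (reverse(1, 3)): [F, E, D, C, B, A, G]
After 3 (rotate_left(2, 5, k=3)): [F, E, A, D, C, B, G]
After 4 (rotate_left(4, 6, k=2)): [F, E, A, D, G, C, B]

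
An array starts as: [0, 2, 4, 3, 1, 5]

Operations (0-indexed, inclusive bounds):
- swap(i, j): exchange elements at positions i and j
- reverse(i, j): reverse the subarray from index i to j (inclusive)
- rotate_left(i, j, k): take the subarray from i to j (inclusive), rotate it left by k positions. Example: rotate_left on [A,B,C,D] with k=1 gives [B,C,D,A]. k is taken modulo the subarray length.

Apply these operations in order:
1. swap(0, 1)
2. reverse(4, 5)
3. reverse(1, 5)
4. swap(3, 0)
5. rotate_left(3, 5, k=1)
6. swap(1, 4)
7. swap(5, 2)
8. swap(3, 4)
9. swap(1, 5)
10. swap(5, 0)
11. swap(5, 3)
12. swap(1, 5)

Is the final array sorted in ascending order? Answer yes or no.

Answer: yes

Derivation:
After 1 (swap(0, 1)): [2, 0, 4, 3, 1, 5]
After 2 (reverse(4, 5)): [2, 0, 4, 3, 5, 1]
After 3 (reverse(1, 5)): [2, 1, 5, 3, 4, 0]
After 4 (swap(3, 0)): [3, 1, 5, 2, 4, 0]
After 5 (rotate_left(3, 5, k=1)): [3, 1, 5, 4, 0, 2]
After 6 (swap(1, 4)): [3, 0, 5, 4, 1, 2]
After 7 (swap(5, 2)): [3, 0, 2, 4, 1, 5]
After 8 (swap(3, 4)): [3, 0, 2, 1, 4, 5]
After 9 (swap(1, 5)): [3, 5, 2, 1, 4, 0]
After 10 (swap(5, 0)): [0, 5, 2, 1, 4, 3]
After 11 (swap(5, 3)): [0, 5, 2, 3, 4, 1]
After 12 (swap(1, 5)): [0, 1, 2, 3, 4, 5]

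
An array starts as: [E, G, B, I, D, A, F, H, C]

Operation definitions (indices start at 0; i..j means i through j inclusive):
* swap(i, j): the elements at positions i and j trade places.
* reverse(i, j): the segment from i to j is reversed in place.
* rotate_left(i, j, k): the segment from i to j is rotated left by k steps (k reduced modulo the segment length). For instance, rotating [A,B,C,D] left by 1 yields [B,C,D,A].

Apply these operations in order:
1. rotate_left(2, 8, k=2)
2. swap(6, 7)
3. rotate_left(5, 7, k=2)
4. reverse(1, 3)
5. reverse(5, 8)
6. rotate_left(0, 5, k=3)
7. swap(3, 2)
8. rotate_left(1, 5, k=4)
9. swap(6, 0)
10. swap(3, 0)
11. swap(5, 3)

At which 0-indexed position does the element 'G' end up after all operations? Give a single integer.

After 1 (rotate_left(2, 8, k=2)): [E, G, D, A, F, H, C, B, I]
After 2 (swap(6, 7)): [E, G, D, A, F, H, B, C, I]
After 3 (rotate_left(5, 7, k=2)): [E, G, D, A, F, C, H, B, I]
After 4 (reverse(1, 3)): [E, A, D, G, F, C, H, B, I]
After 5 (reverse(5, 8)): [E, A, D, G, F, I, B, H, C]
After 6 (rotate_left(0, 5, k=3)): [G, F, I, E, A, D, B, H, C]
After 7 (swap(3, 2)): [G, F, E, I, A, D, B, H, C]
After 8 (rotate_left(1, 5, k=4)): [G, D, F, E, I, A, B, H, C]
After 9 (swap(6, 0)): [B, D, F, E, I, A, G, H, C]
After 10 (swap(3, 0)): [E, D, F, B, I, A, G, H, C]
After 11 (swap(5, 3)): [E, D, F, A, I, B, G, H, C]

Answer: 6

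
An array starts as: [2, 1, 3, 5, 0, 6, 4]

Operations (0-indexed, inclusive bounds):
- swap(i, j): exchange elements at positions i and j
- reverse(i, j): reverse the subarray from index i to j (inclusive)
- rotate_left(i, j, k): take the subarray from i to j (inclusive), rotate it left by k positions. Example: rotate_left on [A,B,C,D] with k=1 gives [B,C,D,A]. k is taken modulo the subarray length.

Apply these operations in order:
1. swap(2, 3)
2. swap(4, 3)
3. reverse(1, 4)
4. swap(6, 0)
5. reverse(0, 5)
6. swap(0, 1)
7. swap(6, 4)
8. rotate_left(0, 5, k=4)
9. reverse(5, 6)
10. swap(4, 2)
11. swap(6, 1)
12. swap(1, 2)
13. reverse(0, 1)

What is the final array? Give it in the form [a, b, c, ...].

Answer: [5, 2, 0, 6, 1, 3, 4]

Derivation:
After 1 (swap(2, 3)): [2, 1, 5, 3, 0, 6, 4]
After 2 (swap(4, 3)): [2, 1, 5, 0, 3, 6, 4]
After 3 (reverse(1, 4)): [2, 3, 0, 5, 1, 6, 4]
After 4 (swap(6, 0)): [4, 3, 0, 5, 1, 6, 2]
After 5 (reverse(0, 5)): [6, 1, 5, 0, 3, 4, 2]
After 6 (swap(0, 1)): [1, 6, 5, 0, 3, 4, 2]
After 7 (swap(6, 4)): [1, 6, 5, 0, 2, 4, 3]
After 8 (rotate_left(0, 5, k=4)): [2, 4, 1, 6, 5, 0, 3]
After 9 (reverse(5, 6)): [2, 4, 1, 6, 5, 3, 0]
After 10 (swap(4, 2)): [2, 4, 5, 6, 1, 3, 0]
After 11 (swap(6, 1)): [2, 0, 5, 6, 1, 3, 4]
After 12 (swap(1, 2)): [2, 5, 0, 6, 1, 3, 4]
After 13 (reverse(0, 1)): [5, 2, 0, 6, 1, 3, 4]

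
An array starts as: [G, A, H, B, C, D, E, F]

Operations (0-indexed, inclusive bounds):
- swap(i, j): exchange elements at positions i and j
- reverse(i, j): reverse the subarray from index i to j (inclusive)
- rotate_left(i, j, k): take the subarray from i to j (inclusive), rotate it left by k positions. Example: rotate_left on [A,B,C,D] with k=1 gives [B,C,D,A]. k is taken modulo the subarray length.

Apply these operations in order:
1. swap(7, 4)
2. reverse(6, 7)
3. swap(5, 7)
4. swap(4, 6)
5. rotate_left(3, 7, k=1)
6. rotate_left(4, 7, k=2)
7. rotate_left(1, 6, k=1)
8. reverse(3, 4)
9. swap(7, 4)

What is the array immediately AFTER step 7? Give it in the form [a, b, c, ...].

After 1 (swap(7, 4)): [G, A, H, B, F, D, E, C]
After 2 (reverse(6, 7)): [G, A, H, B, F, D, C, E]
After 3 (swap(5, 7)): [G, A, H, B, F, E, C, D]
After 4 (swap(4, 6)): [G, A, H, B, C, E, F, D]
After 5 (rotate_left(3, 7, k=1)): [G, A, H, C, E, F, D, B]
After 6 (rotate_left(4, 7, k=2)): [G, A, H, C, D, B, E, F]
After 7 (rotate_left(1, 6, k=1)): [G, H, C, D, B, E, A, F]

Answer: [G, H, C, D, B, E, A, F]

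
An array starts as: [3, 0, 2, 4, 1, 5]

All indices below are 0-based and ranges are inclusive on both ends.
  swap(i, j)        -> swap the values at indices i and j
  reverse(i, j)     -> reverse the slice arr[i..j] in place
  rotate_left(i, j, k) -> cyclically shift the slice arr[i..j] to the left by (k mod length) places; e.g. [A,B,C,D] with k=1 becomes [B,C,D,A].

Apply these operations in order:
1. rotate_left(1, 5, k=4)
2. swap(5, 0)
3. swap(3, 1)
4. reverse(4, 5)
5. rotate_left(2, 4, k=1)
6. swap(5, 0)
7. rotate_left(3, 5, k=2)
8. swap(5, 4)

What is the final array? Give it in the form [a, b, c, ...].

Answer: [4, 2, 5, 1, 0, 3]

Derivation:
After 1 (rotate_left(1, 5, k=4)): [3, 5, 0, 2, 4, 1]
After 2 (swap(5, 0)): [1, 5, 0, 2, 4, 3]
After 3 (swap(3, 1)): [1, 2, 0, 5, 4, 3]
After 4 (reverse(4, 5)): [1, 2, 0, 5, 3, 4]
After 5 (rotate_left(2, 4, k=1)): [1, 2, 5, 3, 0, 4]
After 6 (swap(5, 0)): [4, 2, 5, 3, 0, 1]
After 7 (rotate_left(3, 5, k=2)): [4, 2, 5, 1, 3, 0]
After 8 (swap(5, 4)): [4, 2, 5, 1, 0, 3]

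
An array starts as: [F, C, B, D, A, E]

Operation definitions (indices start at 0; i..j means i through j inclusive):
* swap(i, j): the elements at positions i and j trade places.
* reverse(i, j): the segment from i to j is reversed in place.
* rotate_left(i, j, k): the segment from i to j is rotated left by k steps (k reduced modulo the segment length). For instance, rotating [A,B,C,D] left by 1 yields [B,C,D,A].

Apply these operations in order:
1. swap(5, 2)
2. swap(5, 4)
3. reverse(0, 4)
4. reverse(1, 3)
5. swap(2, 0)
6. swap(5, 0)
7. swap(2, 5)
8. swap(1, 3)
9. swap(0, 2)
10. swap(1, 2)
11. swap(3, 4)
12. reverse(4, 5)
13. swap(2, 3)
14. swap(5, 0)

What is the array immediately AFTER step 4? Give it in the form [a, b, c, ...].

Answer: [B, C, E, D, F, A]

Derivation:
After 1 (swap(5, 2)): [F, C, E, D, A, B]
After 2 (swap(5, 4)): [F, C, E, D, B, A]
After 3 (reverse(0, 4)): [B, D, E, C, F, A]
After 4 (reverse(1, 3)): [B, C, E, D, F, A]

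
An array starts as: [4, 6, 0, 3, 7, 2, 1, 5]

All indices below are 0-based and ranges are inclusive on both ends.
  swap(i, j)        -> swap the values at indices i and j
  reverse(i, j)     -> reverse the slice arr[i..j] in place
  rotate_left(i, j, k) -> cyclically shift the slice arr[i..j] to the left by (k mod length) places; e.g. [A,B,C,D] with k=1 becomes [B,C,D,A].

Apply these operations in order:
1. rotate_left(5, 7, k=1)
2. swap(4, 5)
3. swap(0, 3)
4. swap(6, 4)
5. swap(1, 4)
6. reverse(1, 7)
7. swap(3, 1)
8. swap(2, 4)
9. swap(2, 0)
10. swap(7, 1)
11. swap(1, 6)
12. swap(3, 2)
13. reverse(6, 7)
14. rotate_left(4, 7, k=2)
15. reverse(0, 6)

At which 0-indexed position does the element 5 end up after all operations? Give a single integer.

After 1 (rotate_left(5, 7, k=1)): [4, 6, 0, 3, 7, 1, 5, 2]
After 2 (swap(4, 5)): [4, 6, 0, 3, 1, 7, 5, 2]
After 3 (swap(0, 3)): [3, 6, 0, 4, 1, 7, 5, 2]
After 4 (swap(6, 4)): [3, 6, 0, 4, 5, 7, 1, 2]
After 5 (swap(1, 4)): [3, 5, 0, 4, 6, 7, 1, 2]
After 6 (reverse(1, 7)): [3, 2, 1, 7, 6, 4, 0, 5]
After 7 (swap(3, 1)): [3, 7, 1, 2, 6, 4, 0, 5]
After 8 (swap(2, 4)): [3, 7, 6, 2, 1, 4, 0, 5]
After 9 (swap(2, 0)): [6, 7, 3, 2, 1, 4, 0, 5]
After 10 (swap(7, 1)): [6, 5, 3, 2, 1, 4, 0, 7]
After 11 (swap(1, 6)): [6, 0, 3, 2, 1, 4, 5, 7]
After 12 (swap(3, 2)): [6, 0, 2, 3, 1, 4, 5, 7]
After 13 (reverse(6, 7)): [6, 0, 2, 3, 1, 4, 7, 5]
After 14 (rotate_left(4, 7, k=2)): [6, 0, 2, 3, 7, 5, 1, 4]
After 15 (reverse(0, 6)): [1, 5, 7, 3, 2, 0, 6, 4]

Answer: 1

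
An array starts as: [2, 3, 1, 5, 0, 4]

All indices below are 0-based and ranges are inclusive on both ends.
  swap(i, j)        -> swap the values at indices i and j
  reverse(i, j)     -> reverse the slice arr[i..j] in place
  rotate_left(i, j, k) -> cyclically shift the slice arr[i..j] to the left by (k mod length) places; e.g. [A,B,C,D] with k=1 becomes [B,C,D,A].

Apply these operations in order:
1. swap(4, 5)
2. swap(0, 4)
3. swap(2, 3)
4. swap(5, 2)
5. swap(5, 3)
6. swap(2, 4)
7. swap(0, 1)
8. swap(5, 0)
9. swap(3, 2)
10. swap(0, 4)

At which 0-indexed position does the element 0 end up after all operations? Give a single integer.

Answer: 0

Derivation:
After 1 (swap(4, 5)): [2, 3, 1, 5, 4, 0]
After 2 (swap(0, 4)): [4, 3, 1, 5, 2, 0]
After 3 (swap(2, 3)): [4, 3, 5, 1, 2, 0]
After 4 (swap(5, 2)): [4, 3, 0, 1, 2, 5]
After 5 (swap(5, 3)): [4, 3, 0, 5, 2, 1]
After 6 (swap(2, 4)): [4, 3, 2, 5, 0, 1]
After 7 (swap(0, 1)): [3, 4, 2, 5, 0, 1]
After 8 (swap(5, 0)): [1, 4, 2, 5, 0, 3]
After 9 (swap(3, 2)): [1, 4, 5, 2, 0, 3]
After 10 (swap(0, 4)): [0, 4, 5, 2, 1, 3]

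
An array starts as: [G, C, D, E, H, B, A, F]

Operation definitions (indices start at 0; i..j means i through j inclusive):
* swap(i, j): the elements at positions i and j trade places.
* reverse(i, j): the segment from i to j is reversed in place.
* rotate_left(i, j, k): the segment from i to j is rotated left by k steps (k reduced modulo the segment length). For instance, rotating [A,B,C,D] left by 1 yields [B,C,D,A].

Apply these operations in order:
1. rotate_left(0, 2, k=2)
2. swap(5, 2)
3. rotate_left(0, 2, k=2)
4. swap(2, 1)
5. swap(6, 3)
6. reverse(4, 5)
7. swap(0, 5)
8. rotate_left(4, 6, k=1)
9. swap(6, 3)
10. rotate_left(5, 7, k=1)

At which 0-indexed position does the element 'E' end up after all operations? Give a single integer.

Answer: 7

Derivation:
After 1 (rotate_left(0, 2, k=2)): [D, G, C, E, H, B, A, F]
After 2 (swap(5, 2)): [D, G, B, E, H, C, A, F]
After 3 (rotate_left(0, 2, k=2)): [B, D, G, E, H, C, A, F]
After 4 (swap(2, 1)): [B, G, D, E, H, C, A, F]
After 5 (swap(6, 3)): [B, G, D, A, H, C, E, F]
After 6 (reverse(4, 5)): [B, G, D, A, C, H, E, F]
After 7 (swap(0, 5)): [H, G, D, A, C, B, E, F]
After 8 (rotate_left(4, 6, k=1)): [H, G, D, A, B, E, C, F]
After 9 (swap(6, 3)): [H, G, D, C, B, E, A, F]
After 10 (rotate_left(5, 7, k=1)): [H, G, D, C, B, A, F, E]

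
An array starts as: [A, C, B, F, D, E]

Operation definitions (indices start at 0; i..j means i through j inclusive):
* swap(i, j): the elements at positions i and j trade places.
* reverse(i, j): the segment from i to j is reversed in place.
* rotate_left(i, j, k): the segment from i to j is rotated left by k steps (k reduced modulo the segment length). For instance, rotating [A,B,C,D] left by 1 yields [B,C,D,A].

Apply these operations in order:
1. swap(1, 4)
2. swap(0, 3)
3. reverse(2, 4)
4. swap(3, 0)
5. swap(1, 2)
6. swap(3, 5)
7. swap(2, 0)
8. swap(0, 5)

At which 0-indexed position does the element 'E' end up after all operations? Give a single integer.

After 1 (swap(1, 4)): [A, D, B, F, C, E]
After 2 (swap(0, 3)): [F, D, B, A, C, E]
After 3 (reverse(2, 4)): [F, D, C, A, B, E]
After 4 (swap(3, 0)): [A, D, C, F, B, E]
After 5 (swap(1, 2)): [A, C, D, F, B, E]
After 6 (swap(3, 5)): [A, C, D, E, B, F]
After 7 (swap(2, 0)): [D, C, A, E, B, F]
After 8 (swap(0, 5)): [F, C, A, E, B, D]

Answer: 3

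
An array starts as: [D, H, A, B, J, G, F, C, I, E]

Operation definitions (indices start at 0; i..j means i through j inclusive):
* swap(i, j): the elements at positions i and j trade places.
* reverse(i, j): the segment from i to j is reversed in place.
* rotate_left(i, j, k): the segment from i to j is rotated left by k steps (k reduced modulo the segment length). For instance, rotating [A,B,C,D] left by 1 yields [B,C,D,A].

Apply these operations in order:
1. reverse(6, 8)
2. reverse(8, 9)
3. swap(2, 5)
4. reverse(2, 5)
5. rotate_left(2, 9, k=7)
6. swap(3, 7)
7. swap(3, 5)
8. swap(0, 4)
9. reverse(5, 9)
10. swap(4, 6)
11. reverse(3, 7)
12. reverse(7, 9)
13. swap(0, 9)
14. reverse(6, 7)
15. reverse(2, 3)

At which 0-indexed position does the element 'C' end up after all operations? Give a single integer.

Answer: 7

Derivation:
After 1 (reverse(6, 8)): [D, H, A, B, J, G, I, C, F, E]
After 2 (reverse(8, 9)): [D, H, A, B, J, G, I, C, E, F]
After 3 (swap(2, 5)): [D, H, G, B, J, A, I, C, E, F]
After 4 (reverse(2, 5)): [D, H, A, J, B, G, I, C, E, F]
After 5 (rotate_left(2, 9, k=7)): [D, H, F, A, J, B, G, I, C, E]
After 6 (swap(3, 7)): [D, H, F, I, J, B, G, A, C, E]
After 7 (swap(3, 5)): [D, H, F, B, J, I, G, A, C, E]
After 8 (swap(0, 4)): [J, H, F, B, D, I, G, A, C, E]
After 9 (reverse(5, 9)): [J, H, F, B, D, E, C, A, G, I]
After 10 (swap(4, 6)): [J, H, F, B, C, E, D, A, G, I]
After 11 (reverse(3, 7)): [J, H, F, A, D, E, C, B, G, I]
After 12 (reverse(7, 9)): [J, H, F, A, D, E, C, I, G, B]
After 13 (swap(0, 9)): [B, H, F, A, D, E, C, I, G, J]
After 14 (reverse(6, 7)): [B, H, F, A, D, E, I, C, G, J]
After 15 (reverse(2, 3)): [B, H, A, F, D, E, I, C, G, J]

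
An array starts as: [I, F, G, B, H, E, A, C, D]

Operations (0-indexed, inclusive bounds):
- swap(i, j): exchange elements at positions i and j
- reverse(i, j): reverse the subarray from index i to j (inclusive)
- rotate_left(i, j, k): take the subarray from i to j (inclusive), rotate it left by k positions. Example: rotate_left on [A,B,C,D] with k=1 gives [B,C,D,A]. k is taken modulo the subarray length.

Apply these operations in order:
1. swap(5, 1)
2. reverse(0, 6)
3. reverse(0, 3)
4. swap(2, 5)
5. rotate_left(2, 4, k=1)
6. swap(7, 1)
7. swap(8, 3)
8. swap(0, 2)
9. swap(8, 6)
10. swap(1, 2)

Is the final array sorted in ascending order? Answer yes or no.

Answer: yes

Derivation:
After 1 (swap(5, 1)): [I, E, G, B, H, F, A, C, D]
After 2 (reverse(0, 6)): [A, F, H, B, G, E, I, C, D]
After 3 (reverse(0, 3)): [B, H, F, A, G, E, I, C, D]
After 4 (swap(2, 5)): [B, H, E, A, G, F, I, C, D]
After 5 (rotate_left(2, 4, k=1)): [B, H, A, G, E, F, I, C, D]
After 6 (swap(7, 1)): [B, C, A, G, E, F, I, H, D]
After 7 (swap(8, 3)): [B, C, A, D, E, F, I, H, G]
After 8 (swap(0, 2)): [A, C, B, D, E, F, I, H, G]
After 9 (swap(8, 6)): [A, C, B, D, E, F, G, H, I]
After 10 (swap(1, 2)): [A, B, C, D, E, F, G, H, I]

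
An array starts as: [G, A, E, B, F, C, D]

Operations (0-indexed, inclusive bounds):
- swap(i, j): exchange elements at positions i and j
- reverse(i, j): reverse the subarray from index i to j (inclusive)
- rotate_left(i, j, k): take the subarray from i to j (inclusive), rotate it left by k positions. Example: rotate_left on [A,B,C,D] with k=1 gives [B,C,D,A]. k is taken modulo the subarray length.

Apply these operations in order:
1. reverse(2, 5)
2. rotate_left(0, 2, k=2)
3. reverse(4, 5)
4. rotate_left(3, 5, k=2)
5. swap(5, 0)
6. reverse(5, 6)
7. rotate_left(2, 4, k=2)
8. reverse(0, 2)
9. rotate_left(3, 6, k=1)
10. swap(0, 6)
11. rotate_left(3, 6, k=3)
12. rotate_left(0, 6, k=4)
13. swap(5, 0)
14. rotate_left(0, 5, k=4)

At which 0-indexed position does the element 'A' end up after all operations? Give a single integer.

Answer: 5

Derivation:
After 1 (reverse(2, 5)): [G, A, C, F, B, E, D]
After 2 (rotate_left(0, 2, k=2)): [C, G, A, F, B, E, D]
After 3 (reverse(4, 5)): [C, G, A, F, E, B, D]
After 4 (rotate_left(3, 5, k=2)): [C, G, A, B, F, E, D]
After 5 (swap(5, 0)): [E, G, A, B, F, C, D]
After 6 (reverse(5, 6)): [E, G, A, B, F, D, C]
After 7 (rotate_left(2, 4, k=2)): [E, G, F, A, B, D, C]
After 8 (reverse(0, 2)): [F, G, E, A, B, D, C]
After 9 (rotate_left(3, 6, k=1)): [F, G, E, B, D, C, A]
After 10 (swap(0, 6)): [A, G, E, B, D, C, F]
After 11 (rotate_left(3, 6, k=3)): [A, G, E, F, B, D, C]
After 12 (rotate_left(0, 6, k=4)): [B, D, C, A, G, E, F]
After 13 (swap(5, 0)): [E, D, C, A, G, B, F]
After 14 (rotate_left(0, 5, k=4)): [G, B, E, D, C, A, F]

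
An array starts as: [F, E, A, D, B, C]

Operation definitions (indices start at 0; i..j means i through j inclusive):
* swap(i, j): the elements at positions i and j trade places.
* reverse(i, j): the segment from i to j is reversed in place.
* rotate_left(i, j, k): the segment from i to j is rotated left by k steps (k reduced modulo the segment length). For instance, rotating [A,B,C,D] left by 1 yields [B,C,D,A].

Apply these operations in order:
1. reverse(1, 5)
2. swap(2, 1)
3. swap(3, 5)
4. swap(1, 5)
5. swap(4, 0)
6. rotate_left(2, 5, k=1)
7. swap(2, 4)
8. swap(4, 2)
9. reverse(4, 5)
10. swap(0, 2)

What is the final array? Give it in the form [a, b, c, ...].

Answer: [E, D, A, F, C, B]

Derivation:
After 1 (reverse(1, 5)): [F, C, B, D, A, E]
After 2 (swap(2, 1)): [F, B, C, D, A, E]
After 3 (swap(3, 5)): [F, B, C, E, A, D]
After 4 (swap(1, 5)): [F, D, C, E, A, B]
After 5 (swap(4, 0)): [A, D, C, E, F, B]
After 6 (rotate_left(2, 5, k=1)): [A, D, E, F, B, C]
After 7 (swap(2, 4)): [A, D, B, F, E, C]
After 8 (swap(4, 2)): [A, D, E, F, B, C]
After 9 (reverse(4, 5)): [A, D, E, F, C, B]
After 10 (swap(0, 2)): [E, D, A, F, C, B]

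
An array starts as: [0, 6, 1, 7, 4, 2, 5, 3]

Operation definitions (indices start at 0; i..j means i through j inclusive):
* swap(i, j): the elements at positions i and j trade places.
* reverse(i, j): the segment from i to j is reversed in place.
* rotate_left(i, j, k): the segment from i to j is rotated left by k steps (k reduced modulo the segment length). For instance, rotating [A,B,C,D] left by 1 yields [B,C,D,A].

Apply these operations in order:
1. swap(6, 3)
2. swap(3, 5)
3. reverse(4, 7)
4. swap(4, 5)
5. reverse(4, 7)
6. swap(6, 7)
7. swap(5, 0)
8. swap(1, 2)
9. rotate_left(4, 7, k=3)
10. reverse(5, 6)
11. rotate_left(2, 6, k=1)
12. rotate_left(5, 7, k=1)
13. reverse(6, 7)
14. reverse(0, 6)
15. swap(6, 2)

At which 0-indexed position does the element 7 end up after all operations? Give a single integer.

After 1 (swap(6, 3)): [0, 6, 1, 5, 4, 2, 7, 3]
After 2 (swap(3, 5)): [0, 6, 1, 2, 4, 5, 7, 3]
After 3 (reverse(4, 7)): [0, 6, 1, 2, 3, 7, 5, 4]
After 4 (swap(4, 5)): [0, 6, 1, 2, 7, 3, 5, 4]
After 5 (reverse(4, 7)): [0, 6, 1, 2, 4, 5, 3, 7]
After 6 (swap(6, 7)): [0, 6, 1, 2, 4, 5, 7, 3]
After 7 (swap(5, 0)): [5, 6, 1, 2, 4, 0, 7, 3]
After 8 (swap(1, 2)): [5, 1, 6, 2, 4, 0, 7, 3]
After 9 (rotate_left(4, 7, k=3)): [5, 1, 6, 2, 3, 4, 0, 7]
After 10 (reverse(5, 6)): [5, 1, 6, 2, 3, 0, 4, 7]
After 11 (rotate_left(2, 6, k=1)): [5, 1, 2, 3, 0, 4, 6, 7]
After 12 (rotate_left(5, 7, k=1)): [5, 1, 2, 3, 0, 6, 7, 4]
After 13 (reverse(6, 7)): [5, 1, 2, 3, 0, 6, 4, 7]
After 14 (reverse(0, 6)): [4, 6, 0, 3, 2, 1, 5, 7]
After 15 (swap(6, 2)): [4, 6, 5, 3, 2, 1, 0, 7]

Answer: 7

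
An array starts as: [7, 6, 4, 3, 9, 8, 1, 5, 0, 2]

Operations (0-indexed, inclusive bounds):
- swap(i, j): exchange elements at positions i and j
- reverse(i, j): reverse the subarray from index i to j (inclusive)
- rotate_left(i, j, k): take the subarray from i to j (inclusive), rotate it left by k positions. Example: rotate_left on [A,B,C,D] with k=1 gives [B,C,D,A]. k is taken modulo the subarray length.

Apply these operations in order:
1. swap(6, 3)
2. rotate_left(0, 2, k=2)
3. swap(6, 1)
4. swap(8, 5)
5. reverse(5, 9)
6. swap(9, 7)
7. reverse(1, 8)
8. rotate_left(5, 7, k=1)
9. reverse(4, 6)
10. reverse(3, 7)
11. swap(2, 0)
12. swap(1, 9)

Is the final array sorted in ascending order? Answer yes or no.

After 1 (swap(6, 3)): [7, 6, 4, 1, 9, 8, 3, 5, 0, 2]
After 2 (rotate_left(0, 2, k=2)): [4, 7, 6, 1, 9, 8, 3, 5, 0, 2]
After 3 (swap(6, 1)): [4, 3, 6, 1, 9, 8, 7, 5, 0, 2]
After 4 (swap(8, 5)): [4, 3, 6, 1, 9, 0, 7, 5, 8, 2]
After 5 (reverse(5, 9)): [4, 3, 6, 1, 9, 2, 8, 5, 7, 0]
After 6 (swap(9, 7)): [4, 3, 6, 1, 9, 2, 8, 0, 7, 5]
After 7 (reverse(1, 8)): [4, 7, 0, 8, 2, 9, 1, 6, 3, 5]
After 8 (rotate_left(5, 7, k=1)): [4, 7, 0, 8, 2, 1, 6, 9, 3, 5]
After 9 (reverse(4, 6)): [4, 7, 0, 8, 6, 1, 2, 9, 3, 5]
After 10 (reverse(3, 7)): [4, 7, 0, 9, 2, 1, 6, 8, 3, 5]
After 11 (swap(2, 0)): [0, 7, 4, 9, 2, 1, 6, 8, 3, 5]
After 12 (swap(1, 9)): [0, 5, 4, 9, 2, 1, 6, 8, 3, 7]

Answer: no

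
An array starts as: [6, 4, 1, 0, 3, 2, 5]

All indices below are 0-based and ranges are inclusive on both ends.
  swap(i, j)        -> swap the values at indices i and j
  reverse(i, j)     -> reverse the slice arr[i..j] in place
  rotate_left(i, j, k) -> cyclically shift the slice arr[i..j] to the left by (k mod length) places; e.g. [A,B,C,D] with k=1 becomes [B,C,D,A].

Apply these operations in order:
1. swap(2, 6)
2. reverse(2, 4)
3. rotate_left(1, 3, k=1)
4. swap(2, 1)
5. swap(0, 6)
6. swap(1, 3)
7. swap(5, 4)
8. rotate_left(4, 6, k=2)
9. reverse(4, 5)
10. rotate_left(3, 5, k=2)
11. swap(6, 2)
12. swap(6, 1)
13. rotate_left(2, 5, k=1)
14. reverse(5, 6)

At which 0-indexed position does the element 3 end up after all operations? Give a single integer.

After 1 (swap(2, 6)): [6, 4, 5, 0, 3, 2, 1]
After 2 (reverse(2, 4)): [6, 4, 3, 0, 5, 2, 1]
After 3 (rotate_left(1, 3, k=1)): [6, 3, 0, 4, 5, 2, 1]
After 4 (swap(2, 1)): [6, 0, 3, 4, 5, 2, 1]
After 5 (swap(0, 6)): [1, 0, 3, 4, 5, 2, 6]
After 6 (swap(1, 3)): [1, 4, 3, 0, 5, 2, 6]
After 7 (swap(5, 4)): [1, 4, 3, 0, 2, 5, 6]
After 8 (rotate_left(4, 6, k=2)): [1, 4, 3, 0, 6, 2, 5]
After 9 (reverse(4, 5)): [1, 4, 3, 0, 2, 6, 5]
After 10 (rotate_left(3, 5, k=2)): [1, 4, 3, 6, 0, 2, 5]
After 11 (swap(6, 2)): [1, 4, 5, 6, 0, 2, 3]
After 12 (swap(6, 1)): [1, 3, 5, 6, 0, 2, 4]
After 13 (rotate_left(2, 5, k=1)): [1, 3, 6, 0, 2, 5, 4]
After 14 (reverse(5, 6)): [1, 3, 6, 0, 2, 4, 5]

Answer: 1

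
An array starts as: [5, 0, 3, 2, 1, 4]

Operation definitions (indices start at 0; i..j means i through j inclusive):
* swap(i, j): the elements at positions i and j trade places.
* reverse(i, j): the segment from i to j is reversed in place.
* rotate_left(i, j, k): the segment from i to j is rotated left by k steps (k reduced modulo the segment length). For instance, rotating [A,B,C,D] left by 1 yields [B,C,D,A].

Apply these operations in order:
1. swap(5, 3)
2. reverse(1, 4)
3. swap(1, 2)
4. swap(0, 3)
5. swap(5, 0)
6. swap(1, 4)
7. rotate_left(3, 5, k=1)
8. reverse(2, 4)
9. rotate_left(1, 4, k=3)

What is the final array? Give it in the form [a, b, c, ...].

After 1 (swap(5, 3)): [5, 0, 3, 4, 1, 2]
After 2 (reverse(1, 4)): [5, 1, 4, 3, 0, 2]
After 3 (swap(1, 2)): [5, 4, 1, 3, 0, 2]
After 4 (swap(0, 3)): [3, 4, 1, 5, 0, 2]
After 5 (swap(5, 0)): [2, 4, 1, 5, 0, 3]
After 6 (swap(1, 4)): [2, 0, 1, 5, 4, 3]
After 7 (rotate_left(3, 5, k=1)): [2, 0, 1, 4, 3, 5]
After 8 (reverse(2, 4)): [2, 0, 3, 4, 1, 5]
After 9 (rotate_left(1, 4, k=3)): [2, 1, 0, 3, 4, 5]

Answer: [2, 1, 0, 3, 4, 5]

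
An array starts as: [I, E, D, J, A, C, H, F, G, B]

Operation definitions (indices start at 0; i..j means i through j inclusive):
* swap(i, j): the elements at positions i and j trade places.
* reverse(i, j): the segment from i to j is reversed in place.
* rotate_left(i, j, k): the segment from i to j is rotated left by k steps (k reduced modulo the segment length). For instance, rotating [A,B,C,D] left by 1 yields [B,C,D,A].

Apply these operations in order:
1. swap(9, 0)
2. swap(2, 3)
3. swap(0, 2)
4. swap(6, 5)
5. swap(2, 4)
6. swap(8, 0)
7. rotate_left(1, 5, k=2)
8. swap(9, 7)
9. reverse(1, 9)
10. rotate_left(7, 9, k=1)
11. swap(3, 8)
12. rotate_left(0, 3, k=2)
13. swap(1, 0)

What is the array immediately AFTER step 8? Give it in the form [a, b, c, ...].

Answer: [G, D, B, H, E, A, C, I, J, F]

Derivation:
After 1 (swap(9, 0)): [B, E, D, J, A, C, H, F, G, I]
After 2 (swap(2, 3)): [B, E, J, D, A, C, H, F, G, I]
After 3 (swap(0, 2)): [J, E, B, D, A, C, H, F, G, I]
After 4 (swap(6, 5)): [J, E, B, D, A, H, C, F, G, I]
After 5 (swap(2, 4)): [J, E, A, D, B, H, C, F, G, I]
After 6 (swap(8, 0)): [G, E, A, D, B, H, C, F, J, I]
After 7 (rotate_left(1, 5, k=2)): [G, D, B, H, E, A, C, F, J, I]
After 8 (swap(9, 7)): [G, D, B, H, E, A, C, I, J, F]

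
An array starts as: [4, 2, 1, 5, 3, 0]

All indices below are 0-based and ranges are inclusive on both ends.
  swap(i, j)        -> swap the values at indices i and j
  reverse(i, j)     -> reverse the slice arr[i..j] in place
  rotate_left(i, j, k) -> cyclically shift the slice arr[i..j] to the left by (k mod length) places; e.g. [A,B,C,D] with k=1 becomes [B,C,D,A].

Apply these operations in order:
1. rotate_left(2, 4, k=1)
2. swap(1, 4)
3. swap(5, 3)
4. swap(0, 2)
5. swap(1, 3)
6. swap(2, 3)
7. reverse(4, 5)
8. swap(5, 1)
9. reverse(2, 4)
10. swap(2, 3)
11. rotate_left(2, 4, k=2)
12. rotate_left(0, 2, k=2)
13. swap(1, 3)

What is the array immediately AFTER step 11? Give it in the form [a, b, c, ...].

After 1 (rotate_left(2, 4, k=1)): [4, 2, 5, 3, 1, 0]
After 2 (swap(1, 4)): [4, 1, 5, 3, 2, 0]
After 3 (swap(5, 3)): [4, 1, 5, 0, 2, 3]
After 4 (swap(0, 2)): [5, 1, 4, 0, 2, 3]
After 5 (swap(1, 3)): [5, 0, 4, 1, 2, 3]
After 6 (swap(2, 3)): [5, 0, 1, 4, 2, 3]
After 7 (reverse(4, 5)): [5, 0, 1, 4, 3, 2]
After 8 (swap(5, 1)): [5, 2, 1, 4, 3, 0]
After 9 (reverse(2, 4)): [5, 2, 3, 4, 1, 0]
After 10 (swap(2, 3)): [5, 2, 4, 3, 1, 0]
After 11 (rotate_left(2, 4, k=2)): [5, 2, 1, 4, 3, 0]

Answer: [5, 2, 1, 4, 3, 0]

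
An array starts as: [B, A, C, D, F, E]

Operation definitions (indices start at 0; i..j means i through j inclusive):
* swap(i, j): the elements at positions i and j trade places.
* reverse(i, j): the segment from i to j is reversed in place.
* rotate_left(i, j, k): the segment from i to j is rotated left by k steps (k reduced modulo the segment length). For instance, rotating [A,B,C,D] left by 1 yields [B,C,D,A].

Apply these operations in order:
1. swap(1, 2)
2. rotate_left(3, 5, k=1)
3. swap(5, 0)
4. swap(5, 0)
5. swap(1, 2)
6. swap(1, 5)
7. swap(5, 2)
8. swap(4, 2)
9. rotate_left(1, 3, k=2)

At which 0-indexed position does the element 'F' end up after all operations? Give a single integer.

Answer: 1

Derivation:
After 1 (swap(1, 2)): [B, C, A, D, F, E]
After 2 (rotate_left(3, 5, k=1)): [B, C, A, F, E, D]
After 3 (swap(5, 0)): [D, C, A, F, E, B]
After 4 (swap(5, 0)): [B, C, A, F, E, D]
After 5 (swap(1, 2)): [B, A, C, F, E, D]
After 6 (swap(1, 5)): [B, D, C, F, E, A]
After 7 (swap(5, 2)): [B, D, A, F, E, C]
After 8 (swap(4, 2)): [B, D, E, F, A, C]
After 9 (rotate_left(1, 3, k=2)): [B, F, D, E, A, C]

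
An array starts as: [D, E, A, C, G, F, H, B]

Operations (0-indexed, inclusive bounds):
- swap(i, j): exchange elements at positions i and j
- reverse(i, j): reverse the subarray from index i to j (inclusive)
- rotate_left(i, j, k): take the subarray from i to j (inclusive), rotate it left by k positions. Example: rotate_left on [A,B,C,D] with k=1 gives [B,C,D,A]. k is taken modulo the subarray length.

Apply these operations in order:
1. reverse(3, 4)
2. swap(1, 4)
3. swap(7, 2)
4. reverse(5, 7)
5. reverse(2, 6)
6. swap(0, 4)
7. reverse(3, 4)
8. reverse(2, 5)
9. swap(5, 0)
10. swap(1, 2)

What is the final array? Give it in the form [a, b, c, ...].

After 1 (reverse(3, 4)): [D, E, A, G, C, F, H, B]
After 2 (swap(1, 4)): [D, C, A, G, E, F, H, B]
After 3 (swap(7, 2)): [D, C, B, G, E, F, H, A]
After 4 (reverse(5, 7)): [D, C, B, G, E, A, H, F]
After 5 (reverse(2, 6)): [D, C, H, A, E, G, B, F]
After 6 (swap(0, 4)): [E, C, H, A, D, G, B, F]
After 7 (reverse(3, 4)): [E, C, H, D, A, G, B, F]
After 8 (reverse(2, 5)): [E, C, G, A, D, H, B, F]
After 9 (swap(5, 0)): [H, C, G, A, D, E, B, F]
After 10 (swap(1, 2)): [H, G, C, A, D, E, B, F]

Answer: [H, G, C, A, D, E, B, F]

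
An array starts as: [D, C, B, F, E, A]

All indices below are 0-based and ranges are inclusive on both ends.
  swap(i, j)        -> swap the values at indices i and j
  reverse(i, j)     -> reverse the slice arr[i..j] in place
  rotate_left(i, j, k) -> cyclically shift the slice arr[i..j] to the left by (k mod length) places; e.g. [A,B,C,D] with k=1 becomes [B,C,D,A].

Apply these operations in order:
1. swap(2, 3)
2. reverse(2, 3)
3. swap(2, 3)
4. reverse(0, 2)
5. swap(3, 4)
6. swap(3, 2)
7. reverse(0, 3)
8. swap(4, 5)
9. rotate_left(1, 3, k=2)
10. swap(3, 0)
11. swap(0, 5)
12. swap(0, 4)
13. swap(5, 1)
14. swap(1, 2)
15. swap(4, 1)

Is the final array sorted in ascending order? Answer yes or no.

Answer: yes

Derivation:
After 1 (swap(2, 3)): [D, C, F, B, E, A]
After 2 (reverse(2, 3)): [D, C, B, F, E, A]
After 3 (swap(2, 3)): [D, C, F, B, E, A]
After 4 (reverse(0, 2)): [F, C, D, B, E, A]
After 5 (swap(3, 4)): [F, C, D, E, B, A]
After 6 (swap(3, 2)): [F, C, E, D, B, A]
After 7 (reverse(0, 3)): [D, E, C, F, B, A]
After 8 (swap(4, 5)): [D, E, C, F, A, B]
After 9 (rotate_left(1, 3, k=2)): [D, F, E, C, A, B]
After 10 (swap(3, 0)): [C, F, E, D, A, B]
After 11 (swap(0, 5)): [B, F, E, D, A, C]
After 12 (swap(0, 4)): [A, F, E, D, B, C]
After 13 (swap(5, 1)): [A, C, E, D, B, F]
After 14 (swap(1, 2)): [A, E, C, D, B, F]
After 15 (swap(4, 1)): [A, B, C, D, E, F]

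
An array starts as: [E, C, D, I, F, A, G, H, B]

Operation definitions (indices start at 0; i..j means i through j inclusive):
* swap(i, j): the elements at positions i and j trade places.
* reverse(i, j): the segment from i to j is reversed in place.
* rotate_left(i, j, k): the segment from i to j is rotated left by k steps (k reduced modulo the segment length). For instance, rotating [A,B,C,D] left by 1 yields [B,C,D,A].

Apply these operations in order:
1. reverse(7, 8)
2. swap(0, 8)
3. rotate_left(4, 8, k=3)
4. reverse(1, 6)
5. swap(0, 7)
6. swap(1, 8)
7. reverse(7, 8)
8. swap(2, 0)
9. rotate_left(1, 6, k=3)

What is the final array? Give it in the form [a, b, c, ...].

Answer: [E, I, D, C, G, A, B, F, H]

Derivation:
After 1 (reverse(7, 8)): [E, C, D, I, F, A, G, B, H]
After 2 (swap(0, 8)): [H, C, D, I, F, A, G, B, E]
After 3 (rotate_left(4, 8, k=3)): [H, C, D, I, B, E, F, A, G]
After 4 (reverse(1, 6)): [H, F, E, B, I, D, C, A, G]
After 5 (swap(0, 7)): [A, F, E, B, I, D, C, H, G]
After 6 (swap(1, 8)): [A, G, E, B, I, D, C, H, F]
After 7 (reverse(7, 8)): [A, G, E, B, I, D, C, F, H]
After 8 (swap(2, 0)): [E, G, A, B, I, D, C, F, H]
After 9 (rotate_left(1, 6, k=3)): [E, I, D, C, G, A, B, F, H]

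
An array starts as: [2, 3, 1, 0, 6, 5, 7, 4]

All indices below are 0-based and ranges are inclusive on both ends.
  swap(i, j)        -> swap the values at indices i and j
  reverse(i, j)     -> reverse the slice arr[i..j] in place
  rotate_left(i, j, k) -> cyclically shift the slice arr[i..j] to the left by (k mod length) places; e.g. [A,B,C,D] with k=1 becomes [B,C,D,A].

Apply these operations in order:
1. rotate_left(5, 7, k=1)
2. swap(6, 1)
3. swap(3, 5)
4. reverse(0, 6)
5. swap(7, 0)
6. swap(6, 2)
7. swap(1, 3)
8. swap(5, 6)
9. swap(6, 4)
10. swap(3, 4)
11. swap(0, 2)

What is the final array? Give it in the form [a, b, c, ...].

After 1 (rotate_left(5, 7, k=1)): [2, 3, 1, 0, 6, 7, 4, 5]
After 2 (swap(6, 1)): [2, 4, 1, 0, 6, 7, 3, 5]
After 3 (swap(3, 5)): [2, 4, 1, 7, 6, 0, 3, 5]
After 4 (reverse(0, 6)): [3, 0, 6, 7, 1, 4, 2, 5]
After 5 (swap(7, 0)): [5, 0, 6, 7, 1, 4, 2, 3]
After 6 (swap(6, 2)): [5, 0, 2, 7, 1, 4, 6, 3]
After 7 (swap(1, 3)): [5, 7, 2, 0, 1, 4, 6, 3]
After 8 (swap(5, 6)): [5, 7, 2, 0, 1, 6, 4, 3]
After 9 (swap(6, 4)): [5, 7, 2, 0, 4, 6, 1, 3]
After 10 (swap(3, 4)): [5, 7, 2, 4, 0, 6, 1, 3]
After 11 (swap(0, 2)): [2, 7, 5, 4, 0, 6, 1, 3]

Answer: [2, 7, 5, 4, 0, 6, 1, 3]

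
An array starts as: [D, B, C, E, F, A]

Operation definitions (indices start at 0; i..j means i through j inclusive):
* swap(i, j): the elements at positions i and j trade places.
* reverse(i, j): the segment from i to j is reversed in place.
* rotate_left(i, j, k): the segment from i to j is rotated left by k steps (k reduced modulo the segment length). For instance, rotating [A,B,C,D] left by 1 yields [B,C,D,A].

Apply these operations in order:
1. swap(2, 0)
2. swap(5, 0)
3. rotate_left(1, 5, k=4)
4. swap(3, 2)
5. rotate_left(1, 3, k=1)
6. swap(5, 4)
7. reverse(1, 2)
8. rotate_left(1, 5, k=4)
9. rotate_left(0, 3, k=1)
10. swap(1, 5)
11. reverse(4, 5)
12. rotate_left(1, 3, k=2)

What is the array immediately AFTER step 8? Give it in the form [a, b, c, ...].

After 1 (swap(2, 0)): [C, B, D, E, F, A]
After 2 (swap(5, 0)): [A, B, D, E, F, C]
After 3 (rotate_left(1, 5, k=4)): [A, C, B, D, E, F]
After 4 (swap(3, 2)): [A, C, D, B, E, F]
After 5 (rotate_left(1, 3, k=1)): [A, D, B, C, E, F]
After 6 (swap(5, 4)): [A, D, B, C, F, E]
After 7 (reverse(1, 2)): [A, B, D, C, F, E]
After 8 (rotate_left(1, 5, k=4)): [A, E, B, D, C, F]

Answer: [A, E, B, D, C, F]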